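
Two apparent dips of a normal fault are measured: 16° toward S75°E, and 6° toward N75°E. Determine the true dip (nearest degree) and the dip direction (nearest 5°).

true dip 22°, dip direction 150°

The two traces are lines in the plane: v₁ = (sin 105°·cos 16°, cos 105°·cos 16°, −sin 16°), v₂ = (sin 75°·cos 6°, cos 75°·cos 6°, −sin 6°).
n = v₁ × v₂ = (0.097, -0.168, 0.478) (taken with n_z > 0).
tan δ = √(n_x²+n_y²)/n_z = 0.194/0.478, so δ = 22.1°.
Dip direction = atan2(0.097, -0.168) = 150° (azimuth of n's horizontal projection).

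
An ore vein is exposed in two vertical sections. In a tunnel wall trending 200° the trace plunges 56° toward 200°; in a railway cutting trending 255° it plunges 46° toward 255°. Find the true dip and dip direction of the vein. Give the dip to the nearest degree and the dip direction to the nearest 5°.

true dip 56°, dip direction 210°

The two traces are lines in the plane: v₁ = (sin 200°·cos 56°, cos 200°·cos 56°, −sin 56°), v₂ = (sin 255°·cos 46°, cos 255°·cos 46°, −sin 46°).
Cross product v₁ × v₂ gives the pole to the plane: n ∝ (-0.229, -0.419, 0.318).
Dip δ = arctan(|n_h|/n_z) = arctan(0.477/0.318) = 56.3°.
The horizontal component of n points toward azimuth atan2(n_x, n_y) = 209°, the dip direction.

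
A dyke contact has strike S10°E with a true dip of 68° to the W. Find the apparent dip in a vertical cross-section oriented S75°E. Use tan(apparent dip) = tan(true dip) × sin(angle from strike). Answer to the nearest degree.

66°

The section lies 65° from the strike.
tan(apparent dip) = tan 68° · sin 65° = 2.2432
apparent dip = arctan 2.2432 = 65.97°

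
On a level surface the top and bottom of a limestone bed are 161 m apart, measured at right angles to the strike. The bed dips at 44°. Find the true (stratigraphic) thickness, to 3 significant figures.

True thickness t = w · sin(dip) = 161 × sin 44°
t = 161 × 0.6947 = 111.840 m

112 m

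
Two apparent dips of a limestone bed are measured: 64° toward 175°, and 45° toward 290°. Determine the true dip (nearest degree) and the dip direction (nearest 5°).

The two traces are lines in the plane: v₁ = (sin 175°·cos 64°, cos 175°·cos 64°, −sin 64°), v₂ = (sin 290°·cos 45°, cos 290°·cos 45°, −sin 45°).
The plane normal is n = v₁ × v₂ ∝ (-0.526, -0.624, 0.281).
tan δ = √(n_x²+n_y²)/n_z = 0.816/0.281, so δ = 71.0°.
Dip direction = azimuth of (n_x, n_y) = atan2(-0.526, -0.624) = 220°.

true dip 71°, dip direction 220°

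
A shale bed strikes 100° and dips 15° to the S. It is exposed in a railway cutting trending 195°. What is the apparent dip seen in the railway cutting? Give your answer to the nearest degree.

Angle between strike (100°) and section (195°): β = 85°.
tan(apparent dip) = tan 15° · sin 85° = 0.2669
α = arctan(0.2669) = 14.95°

15°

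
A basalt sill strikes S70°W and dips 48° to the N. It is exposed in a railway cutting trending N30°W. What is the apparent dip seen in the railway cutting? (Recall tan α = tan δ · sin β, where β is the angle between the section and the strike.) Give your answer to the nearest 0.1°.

The strike is S70°W and the section trends N30°W; the acute angle between them is β = 80°.
tan(apparent dip) = tan 48° · sin 80° = 1.0937
α = arctan(1.0937) = 47.56°

47.6°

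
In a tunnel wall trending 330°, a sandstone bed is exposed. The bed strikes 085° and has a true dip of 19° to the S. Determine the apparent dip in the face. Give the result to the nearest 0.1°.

17.3°

Angle between strike (085°) and section (330°): β = 65°.
tan α = tan 19° × sin 65° = 0.3443 × 0.9063 = 0.3121
α = arctan(0.3121) = 17.33°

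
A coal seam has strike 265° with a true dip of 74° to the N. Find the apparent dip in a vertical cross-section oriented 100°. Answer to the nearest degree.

42°

Angle between strike (265°) and section (100°): β = 15°.
tan(apparent dip) = tan 74° · sin 15° = 0.9026
apparent dip = arctan 0.9026 = 42.07°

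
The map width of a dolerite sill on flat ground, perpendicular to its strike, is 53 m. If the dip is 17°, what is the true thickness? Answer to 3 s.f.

True thickness t = w · sin(dip) = 53 × sin 17°
t = 53 × 0.2924 = 15.496 m

15.5 m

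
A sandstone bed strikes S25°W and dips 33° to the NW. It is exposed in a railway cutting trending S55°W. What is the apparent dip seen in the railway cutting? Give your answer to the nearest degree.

The section lies 30° from the strike.
tan(apparent dip) = tan 33° · sin 30° = 0.3247
α = arctan(0.3247) = 17.99°

18°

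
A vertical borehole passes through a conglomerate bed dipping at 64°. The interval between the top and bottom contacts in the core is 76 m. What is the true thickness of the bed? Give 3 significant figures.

True thickness t = h · cos(dip) = 76 × cos 64°
t = 76 × 0.4384 = 33.316 m

33.3 m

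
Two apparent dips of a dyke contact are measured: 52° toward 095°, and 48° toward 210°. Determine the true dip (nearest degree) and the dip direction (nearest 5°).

Each apparent-dip line lies in the plane. As unit vectors (x east, y north, z up), v₁ plunges 52°→095° and v₂ plunges 48°→210°.
The plane normal is n = v₁ × v₂ ∝ (0.417, -0.719, 0.373).
tan δ = √(n_x²+n_y²)/n_z = 0.831/0.373, so δ = 65.8°.
Dip direction = atan2(0.417, -0.719) = 150° (azimuth of n's horizontal projection).

true dip 66°, dip direction 150°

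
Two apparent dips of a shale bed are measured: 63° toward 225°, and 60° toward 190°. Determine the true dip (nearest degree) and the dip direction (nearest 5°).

The two traces are lines in the plane: v₁ = (sin 225°·cos 63°, cos 225°·cos 63°, −sin 63°), v₂ = (sin 190°·cos 60°, cos 190°·cos 60°, −sin 60°).
The plane normal is n = v₁ × v₂ ∝ (-0.161, -0.201, 0.130).
True dip = arccos(n_z / |n|) = arccos(0.4518) = 63.1°.
Dip direction = atan2(-0.161, -0.201) = 219° (azimuth of n's horizontal projection).

true dip 63°, dip direction 220°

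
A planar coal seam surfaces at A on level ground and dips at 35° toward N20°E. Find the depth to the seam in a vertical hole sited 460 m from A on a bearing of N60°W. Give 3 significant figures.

The hole lies 80° from the dip direction, so the down-dip offset is 460 × cos 80° = 79.88 m.
Depth = down-dip offset × tan(dip) = 79.88 × tan 35° = 79.88 × 0.7002
Depth = 55.93 m

55.9 m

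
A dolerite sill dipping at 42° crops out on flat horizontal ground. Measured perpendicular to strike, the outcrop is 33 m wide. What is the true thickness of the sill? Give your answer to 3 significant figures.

22.1 m

True thickness t = w · sin(dip) = 33 × sin 42°
t = 33 × 0.6691 = 22.081 m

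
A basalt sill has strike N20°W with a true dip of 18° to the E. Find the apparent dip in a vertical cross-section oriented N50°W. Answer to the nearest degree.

The strike is N20°W and the section trends N50°W; the acute angle between them is β = 30°.
tan(apparent dip) = tan 18° · sin 30° = 0.1625
apparent dip = arctan 0.1625 = 9.23°

9°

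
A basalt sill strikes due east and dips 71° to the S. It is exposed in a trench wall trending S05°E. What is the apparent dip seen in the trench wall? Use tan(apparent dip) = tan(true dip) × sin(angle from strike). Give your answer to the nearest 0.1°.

70.9°

Angle between strike (due east) and section (S05°E): β = 85°.
tan(apparent dip) = tan 71° · sin 85° = 2.8932
apparent dip = arctan 2.8932 = 70.93°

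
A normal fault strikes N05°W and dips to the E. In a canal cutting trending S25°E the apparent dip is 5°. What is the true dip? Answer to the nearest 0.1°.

β = acute angle between strike N05°W and section S25°E = 20°.
tan(true dip) = tan 5° / sin 20° = 0.2558
δ = arctan(0.2558) = 14.35°

14.3°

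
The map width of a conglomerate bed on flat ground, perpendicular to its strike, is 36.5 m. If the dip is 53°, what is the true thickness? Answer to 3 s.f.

True thickness t = w · sin(dip) = 36.5 × sin 53°
t = 36.5 × 0.7986 = 29.150 m

29.2 m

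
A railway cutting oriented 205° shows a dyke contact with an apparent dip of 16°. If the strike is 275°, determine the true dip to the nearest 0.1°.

The section is 70° from the strike.
tan(true dip) = tan 16° / sin 70° = 0.3051
δ = arctan(0.3051) = 16.97°

17.0°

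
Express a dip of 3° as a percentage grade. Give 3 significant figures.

grade % = 100 × tan 3° = 100 × 0.0524

5.24%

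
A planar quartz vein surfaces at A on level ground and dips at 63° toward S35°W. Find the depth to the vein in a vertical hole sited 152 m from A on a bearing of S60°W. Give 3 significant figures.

The hole lies 25° from the dip direction, so the down-dip offset is 152 × cos 25° = 137.76 m.
Depth = down-dip offset × tan(dip) = 137.76 × tan 63° = 137.76 × 1.9626
Depth = 270.37 m

270 m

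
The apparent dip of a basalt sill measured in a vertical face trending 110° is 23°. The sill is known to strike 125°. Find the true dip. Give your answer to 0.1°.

β = acute angle between strike 125° and section 110° = 15°.
tan δ = tan α / sin β = tan 23° / sin 15° = 0.4245 / 0.2588 = 1.6400
true dip = arctan 1.6400 = 58.63°

58.6°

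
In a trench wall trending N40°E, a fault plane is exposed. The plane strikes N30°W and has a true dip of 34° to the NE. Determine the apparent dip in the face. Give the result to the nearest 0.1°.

The section lies 70° from the strike.
tan(apparent dip) = tan 34° · sin 70° = 0.6338
α = arctan(0.6338) = 32.37°

32.4°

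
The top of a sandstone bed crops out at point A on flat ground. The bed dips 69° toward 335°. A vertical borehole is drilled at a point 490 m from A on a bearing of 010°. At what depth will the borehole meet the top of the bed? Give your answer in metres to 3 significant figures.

The hole lies 35° from the dip direction, so the down-dip offset is 490 × cos 35° = 401.38 m.
Depth = down-dip offset × tan(dip) = 401.38 × tan 69° = 401.38 × 2.6051
Depth = 1045.64 m

1050 m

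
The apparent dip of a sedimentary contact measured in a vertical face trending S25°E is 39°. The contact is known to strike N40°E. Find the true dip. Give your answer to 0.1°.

41.8°

The section is 65° from the strike.
tan(true dip) = tan 39° / sin 65° = 0.8935
δ = arctan(0.8935) = 41.78°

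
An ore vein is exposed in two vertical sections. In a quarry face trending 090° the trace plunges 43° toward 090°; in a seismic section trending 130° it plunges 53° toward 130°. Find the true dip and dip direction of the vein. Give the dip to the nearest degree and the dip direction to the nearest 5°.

The two traces are lines in the plane: v₁ = (sin 90°·cos 43°, cos 90°·cos 43°, −sin 43°), v₂ = (sin 130°·cos 53°, cos 130°·cos 53°, −sin 53°).
n = v₁ × v₂ = (0.264, -0.270, 0.283) (taken with n_z > 0).
Dip δ = arctan(|n_h|/n_z) = arctan(0.377/0.283) = 53.1°.
Dip direction = atan2(0.264, -0.270) = 136° (azimuth of n's horizontal projection).

true dip 53°, dip direction 135°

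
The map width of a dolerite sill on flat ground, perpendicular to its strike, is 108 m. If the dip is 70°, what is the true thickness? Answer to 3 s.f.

101 m

True thickness t = w · sin(dip) = 108 × sin 70°
t = 108 × 0.9397 = 101.487 m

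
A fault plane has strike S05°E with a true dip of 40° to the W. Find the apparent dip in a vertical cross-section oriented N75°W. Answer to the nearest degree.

38°

Angle between strike (S05°E) and section (N75°W): β = 70°.
tan α = tan 40° × sin 70° = 0.8391 × 0.9397 = 0.7885
apparent dip = arctan 0.7885 = 38.26°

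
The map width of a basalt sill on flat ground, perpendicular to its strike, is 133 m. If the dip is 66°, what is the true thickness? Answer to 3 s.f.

122 m

True thickness t = w · sin(dip) = 133 × sin 66°
t = 133 × 0.9135 = 121.502 m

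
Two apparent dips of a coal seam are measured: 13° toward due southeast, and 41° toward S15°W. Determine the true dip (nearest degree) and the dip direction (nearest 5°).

Represent each trace as a vector plunging at its apparent dip toward its trend (east-north-up frame): v₁ = (0.689, -0.689, -0.225), v₂ = (-0.195, -0.729, -0.656).
n = v₁ × v₂ = (-0.288, -0.496, 0.637) (taken with n_z > 0).
Dip δ = arctan(|n_h|/n_z) = arctan(0.574/0.637) = 42.0°.
The horizontal component of n points toward azimuth atan2(n_x, n_y) = 210°, the dip direction.

true dip 42°, dip direction 210°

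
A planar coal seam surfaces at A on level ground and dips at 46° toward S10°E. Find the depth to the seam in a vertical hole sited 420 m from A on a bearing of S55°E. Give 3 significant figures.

308 m

The hole lies 45° from the dip direction, so the down-dip offset is 420 × cos 45° = 296.98 m.
Depth = down-dip offset × tan(dip) = 296.98 × tan 46° = 296.98 × 1.0355
Depth = 307.54 m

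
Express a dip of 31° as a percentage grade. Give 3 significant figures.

grade % = 100 × tan 31° = 100 × 0.6009

60.1%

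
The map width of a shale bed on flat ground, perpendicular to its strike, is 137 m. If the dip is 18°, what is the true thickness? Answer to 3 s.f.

True thickness t = w · sin(dip) = 137 × sin 18°
t = 137 × 0.3090 = 42.335 m

42.3 m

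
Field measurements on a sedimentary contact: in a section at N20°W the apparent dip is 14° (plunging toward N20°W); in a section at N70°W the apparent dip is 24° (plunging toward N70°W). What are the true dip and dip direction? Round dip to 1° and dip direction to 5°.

The two traces are lines in the plane: v₁ = (sin 340°·cos 14°, cos 340°·cos 14°, −sin 14°), v₂ = (sin 290°·cos 24°, cos 290°·cos 24°, −sin 24°).
The plane normal is n = v₁ × v₂ ∝ (-0.295, 0.073, 0.679).
True dip = arccos(n_z / |n|) = arccos(0.9127) = 24.1°.
Dip direction = azimuth of (n_x, n_y) = atan2(-0.295, 0.073) = 284°.

true dip 24°, dip direction 285°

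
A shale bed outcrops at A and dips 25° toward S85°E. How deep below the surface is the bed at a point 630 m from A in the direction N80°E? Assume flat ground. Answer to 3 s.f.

The hole lies 15° from the dip direction, so the down-dip offset is 630 × cos 15° = 608.53 m.
Depth = down-dip offset × tan(dip) = 608.53 × tan 25° = 608.53 × 0.4663
Depth = 283.76 m

284 m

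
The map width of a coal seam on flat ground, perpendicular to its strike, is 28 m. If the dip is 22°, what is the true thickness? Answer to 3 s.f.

True thickness t = w · sin(dip) = 28 × sin 22°
t = 28 × 0.3746 = 10.489 m

10.5 m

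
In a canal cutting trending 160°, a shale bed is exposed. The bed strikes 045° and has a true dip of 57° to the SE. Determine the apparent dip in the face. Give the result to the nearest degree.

The strike is 045° and the section trends 160°; the acute angle between them is β = 65°.
tan(apparent dip) = tan 57° · sin 65° = 1.3956
α = arctan(1.3956) = 54.38°

54°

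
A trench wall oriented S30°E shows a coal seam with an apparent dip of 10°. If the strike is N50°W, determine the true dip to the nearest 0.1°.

27.3°

The section is 20° from the strike.
tan δ = tan α / sin β = tan 10° / sin 20° = 0.1763 / 0.3420 = 0.5155
true dip = arctan 0.5155 = 27.27°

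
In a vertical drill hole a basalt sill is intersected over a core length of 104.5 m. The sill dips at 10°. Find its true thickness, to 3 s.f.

103 m

True thickness t = h · cos(dip) = 104.5 × cos 10°
t = 104.5 × 0.9848 = 102.912 m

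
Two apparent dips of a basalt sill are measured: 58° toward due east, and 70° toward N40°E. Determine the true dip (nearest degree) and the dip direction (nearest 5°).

true dip 70°, dip direction 035°

Each apparent-dip line lies in the plane. As unit vectors (x east, y north, z up), v₁ plunges 58°→due east and v₂ plunges 70°→N40°E.
The plane normal is n = v₁ × v₂ ∝ (0.222, 0.312, 0.139).
tan δ = √(n_x²+n_y²)/n_z = 0.383/0.139, so δ = 70.1°.
Dip direction = azimuth of (n_x, n_y) = atan2(0.222, 0.312) = 35°.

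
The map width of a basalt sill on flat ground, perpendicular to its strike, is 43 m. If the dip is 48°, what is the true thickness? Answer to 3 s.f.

32.0 m

True thickness t = w · sin(dip) = 43 × sin 48°
t = 43 × 0.7431 = 31.955 m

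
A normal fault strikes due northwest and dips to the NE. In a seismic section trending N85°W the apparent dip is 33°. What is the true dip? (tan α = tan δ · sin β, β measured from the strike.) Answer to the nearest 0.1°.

45.3°

The section is 40° from the strike.
tan(true dip) = tan 33° / sin 40° = 1.0103
δ = arctan(1.0103) = 45.29°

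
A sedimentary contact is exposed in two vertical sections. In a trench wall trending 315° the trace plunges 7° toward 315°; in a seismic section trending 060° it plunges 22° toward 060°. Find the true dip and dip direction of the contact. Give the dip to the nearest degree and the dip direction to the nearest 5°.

Each apparent-dip line lies in the plane. As unit vectors (x east, y north, z up), v₁ plunges 7°→315° and v₂ plunges 22°→060°.
n = v₁ × v₂ = (0.206, 0.361, 0.889) (taken with n_z > 0).
True dip = arccos(n_z / |n|) = arccos(0.9059) = 25.1°.
Dip direction = atan2(0.206, 0.361) = 30° (azimuth of n's horizontal projection).

true dip 25°, dip direction 030°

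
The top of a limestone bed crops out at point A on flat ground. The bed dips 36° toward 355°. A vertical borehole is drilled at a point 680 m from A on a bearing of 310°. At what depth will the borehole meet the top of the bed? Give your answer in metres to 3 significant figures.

The hole lies 45° from the dip direction, so the down-dip offset is 680 × cos 45° = 480.83 m.
Depth = down-dip offset × tan(dip) = 480.83 × tan 36° = 480.83 × 0.7265
Depth = 349.35 m

349 m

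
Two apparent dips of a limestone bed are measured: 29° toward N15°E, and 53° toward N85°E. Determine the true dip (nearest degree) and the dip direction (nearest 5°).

true dip 53°, dip direction 080°

Represent each trace as a vector plunging at its apparent dip toward its trend (east-north-up frame): v₁ = (0.226, 0.845, -0.485), v₂ = (0.600, 0.052, -0.799).
n = v₁ × v₂ = (0.649, 0.110, 0.495) (taken with n_z > 0).
tan δ = √(n_x²+n_y²)/n_z = 0.659/0.495, so δ = 53.1°.
The horizontal component of n points toward azimuth atan2(n_x, n_y) = 80°, the dip direction.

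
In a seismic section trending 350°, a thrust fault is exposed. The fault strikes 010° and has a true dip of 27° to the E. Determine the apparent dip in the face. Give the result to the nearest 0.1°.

Angle between strike (010°) and section (350°): β = 20°.
tan α = tan 27° × sin 20° = 0.5095 × 0.3420 = 0.1743
α = arctan(0.1743) = 9.89°

9.9°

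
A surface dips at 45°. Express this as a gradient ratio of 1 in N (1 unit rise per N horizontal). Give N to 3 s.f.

1 : N means tan θ = 1/N, so N = 1/tan 45° = 1/1.0000

1 in 1.00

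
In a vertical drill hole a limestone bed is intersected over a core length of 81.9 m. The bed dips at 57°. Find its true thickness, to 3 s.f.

44.6 m

True thickness t = h · cos(dip) = 81.9 × cos 57°
t = 81.9 × 0.5446 = 44.606 m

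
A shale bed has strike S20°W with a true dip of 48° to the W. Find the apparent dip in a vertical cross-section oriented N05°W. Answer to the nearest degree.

25°

The strike is S20°W and the section trends N05°W; the acute angle between them is β = 25°.
tan α = tan 48° × sin 25° = 1.1106 × 0.4226 = 0.4694
α = arctan(0.4694) = 25.14°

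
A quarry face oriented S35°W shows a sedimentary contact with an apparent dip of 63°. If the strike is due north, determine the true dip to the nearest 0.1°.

73.7°

The section is 35° from the strike.
tan δ = tan α / sin β = tan 63° / sin 35° = 1.9626 / 0.5736 = 3.4217
δ = arctan(3.4217) = 73.71°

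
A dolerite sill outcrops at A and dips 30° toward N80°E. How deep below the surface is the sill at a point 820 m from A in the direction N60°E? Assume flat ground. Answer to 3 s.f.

The hole lies 20° from the dip direction, so the down-dip offset is 820 × cos 20° = 770.55 m.
Depth = down-dip offset × tan(dip) = 770.55 × tan 30° = 770.55 × 0.5774
Depth = 444.88 m

445 m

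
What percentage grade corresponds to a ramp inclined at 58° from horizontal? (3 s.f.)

grade % = 100 × tan 58° = 100 × 1.6003

160%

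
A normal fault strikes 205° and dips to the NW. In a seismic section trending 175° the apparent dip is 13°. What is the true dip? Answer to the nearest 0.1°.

24.8°

β = acute angle between strike 205° and section 175° = 30°.
tan δ = tan α / sin β = tan 13° / sin 30° = 0.2309 / 0.5000 = 0.4617
true dip = arctan 0.4617 = 24.78°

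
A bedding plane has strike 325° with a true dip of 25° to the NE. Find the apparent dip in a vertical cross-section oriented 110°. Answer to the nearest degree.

15°

The strike is 325° and the section trends 110°; the acute angle between them is β = 35°.
tan(apparent dip) = tan 25° · sin 35° = 0.2675
α = arctan(0.2675) = 14.97°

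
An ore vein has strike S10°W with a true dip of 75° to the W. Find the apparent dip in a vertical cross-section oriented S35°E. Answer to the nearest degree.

The strike is S10°W and the section trends S35°E; the acute angle between them is β = 45°.
tan α = tan 75° × sin 45° = 3.7321 × 0.7071 = 2.6390
apparent dip = arctan 2.6390 = 69.25°

69°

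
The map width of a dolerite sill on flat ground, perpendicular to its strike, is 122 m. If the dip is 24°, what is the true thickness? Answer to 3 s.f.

True thickness t = w · sin(dip) = 122 × sin 24°
t = 122 × 0.4067 = 49.622 m

49.6 m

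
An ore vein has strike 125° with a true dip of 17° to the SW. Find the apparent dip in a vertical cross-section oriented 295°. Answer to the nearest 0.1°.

The section lies 10° from the strike.
tan α = tan 17° × sin 10° = 0.3057 × 0.1736 = 0.0531
apparent dip = arctan 0.0531 = 3.04°

3.0°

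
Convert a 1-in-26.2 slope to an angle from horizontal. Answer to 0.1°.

2.2°

tan θ = 1/26.2 = 0.0382
θ = arctan(0.0382) = 2.19°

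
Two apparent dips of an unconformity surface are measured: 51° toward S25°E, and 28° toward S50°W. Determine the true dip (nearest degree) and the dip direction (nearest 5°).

The two traces are lines in the plane: v₁ = (sin 155°·cos 51°, cos 155°·cos 51°, −sin 51°), v₂ = (sin 230°·cos 28°, cos 230°·cos 28°, −sin 28°).
n = v₁ × v₂ = (0.173, -0.651, 0.537) (taken with n_z > 0).
Dip δ = arctan(|n_h|/n_z) = arctan(0.673/0.537) = 51.4°.
Dip direction = atan2(0.173, -0.651) = 165° (azimuth of n's horizontal projection).

true dip 51°, dip direction 165°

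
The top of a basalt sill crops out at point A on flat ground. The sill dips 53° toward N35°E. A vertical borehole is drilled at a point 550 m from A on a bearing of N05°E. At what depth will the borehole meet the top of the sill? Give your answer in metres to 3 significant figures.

632 m

The hole lies 30° from the dip direction, so the down-dip offset is 550 × cos 30° = 476.31 m.
Depth = down-dip offset × tan(dip) = 476.31 × tan 53° = 476.31 × 1.3270
Depth = 632.09 m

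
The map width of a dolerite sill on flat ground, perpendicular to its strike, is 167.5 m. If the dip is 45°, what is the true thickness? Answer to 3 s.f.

118 m

True thickness t = w · sin(dip) = 167.5 × sin 45°
t = 167.5 × 0.7071 = 118.440 m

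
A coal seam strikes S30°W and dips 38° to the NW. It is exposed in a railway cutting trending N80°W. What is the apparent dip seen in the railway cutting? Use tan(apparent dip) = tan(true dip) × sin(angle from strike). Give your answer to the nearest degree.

36°

Angle between strike (S30°W) and section (N80°W): β = 70°.
tan α = tan 38° × sin 70° = 0.7813 × 0.9397 = 0.7342
apparent dip = arctan 0.7342 = 36.28°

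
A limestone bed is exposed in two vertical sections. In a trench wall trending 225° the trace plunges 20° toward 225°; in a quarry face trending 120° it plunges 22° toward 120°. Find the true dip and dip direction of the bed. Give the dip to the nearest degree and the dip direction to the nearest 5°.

true dip 32°, dip direction 170°

The two traces are lines in the plane: v₁ = (sin 225°·cos 20°, cos 225°·cos 20°, −sin 20°), v₂ = (sin 120°·cos 22°, cos 120°·cos 22°, −sin 22°).
Cross product v₁ × v₂ gives the pole to the plane: n ∝ (0.090, -0.524, 0.842).
tan δ = √(n_x²+n_y²)/n_z = 0.531/0.842, so δ = 32.3°.
Dip direction = atan2(0.090, -0.524) = 170° (azimuth of n's horizontal projection).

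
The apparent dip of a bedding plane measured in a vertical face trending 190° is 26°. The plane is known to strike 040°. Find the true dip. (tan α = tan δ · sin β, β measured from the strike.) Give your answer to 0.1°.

β = acute angle between strike 040° and section 190° = 30°.
tan(true dip) = tan 26° / sin 30° = 0.9755
true dip = arctan 0.9755 = 44.29°

44.3°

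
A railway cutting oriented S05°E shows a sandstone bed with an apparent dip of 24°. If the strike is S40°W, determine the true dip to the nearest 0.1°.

The section is 45° from the strike.
tan δ = tan α / sin β = tan 24° / sin 45° = 0.4452 / 0.7071 = 0.6296
δ = arctan(0.6296) = 32.20°

32.2°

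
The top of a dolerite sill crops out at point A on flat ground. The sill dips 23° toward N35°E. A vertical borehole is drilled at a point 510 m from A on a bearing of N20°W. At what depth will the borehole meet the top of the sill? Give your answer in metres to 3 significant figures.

124 m

The hole lies 55° from the dip direction, so the down-dip offset is 510 × cos 55° = 292.52 m.
Depth = down-dip offset × tan(dip) = 292.52 × tan 23° = 292.52 × 0.4245
Depth = 124.17 m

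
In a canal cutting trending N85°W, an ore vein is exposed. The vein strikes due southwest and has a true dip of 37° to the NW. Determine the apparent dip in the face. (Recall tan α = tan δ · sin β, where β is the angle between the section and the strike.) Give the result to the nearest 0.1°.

The section lies 50° from the strike.
tan(apparent dip) = tan 37° · sin 50° = 0.5773
apparent dip = arctan 0.5773 = 30.00°

30.0°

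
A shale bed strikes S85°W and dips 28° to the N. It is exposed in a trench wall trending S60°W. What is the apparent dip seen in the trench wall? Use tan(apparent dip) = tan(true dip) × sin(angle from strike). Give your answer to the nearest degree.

The strike is S85°W and the section trends S60°W; the acute angle between them is β = 25°.
tan α = tan 28° × sin 25° = 0.5317 × 0.4226 = 0.2247
apparent dip = arctan 0.2247 = 12.66°

13°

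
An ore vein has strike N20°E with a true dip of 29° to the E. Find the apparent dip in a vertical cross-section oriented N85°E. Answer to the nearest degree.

Angle between strike (N20°E) and section (N85°E): β = 65°.
tan(apparent dip) = tan 29° · sin 65° = 0.5024
α = arctan(0.5024) = 26.67°

27°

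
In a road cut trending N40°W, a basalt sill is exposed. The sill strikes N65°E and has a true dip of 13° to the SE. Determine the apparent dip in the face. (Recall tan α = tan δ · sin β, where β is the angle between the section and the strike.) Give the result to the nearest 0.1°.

The strike is N65°E and the section trends N40°W; the acute angle between them is β = 75°.
tan α = tan 13° × sin 75° = 0.2309 × 0.9659 = 0.2230
α = arctan(0.2230) = 12.57°

12.6°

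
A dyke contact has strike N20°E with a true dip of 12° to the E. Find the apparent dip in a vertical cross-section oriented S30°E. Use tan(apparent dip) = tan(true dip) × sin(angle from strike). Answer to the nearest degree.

9°

The strike is N20°E and the section trends S30°E; the acute angle between them is β = 50°.
tan(apparent dip) = tan 12° · sin 50° = 0.1628
α = arctan(0.1628) = 9.25°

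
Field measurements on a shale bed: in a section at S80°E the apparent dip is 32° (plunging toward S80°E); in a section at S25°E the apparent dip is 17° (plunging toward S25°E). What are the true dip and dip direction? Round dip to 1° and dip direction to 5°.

The two traces are lines in the plane: v₁ = (sin 100°·cos 32°, cos 100°·cos 32°, −sin 32°), v₂ = (sin 155°·cos 17°, cos 155°·cos 17°, −sin 17°).
The plane normal is n = v₁ × v₂ ∝ (0.416, -0.030, 0.664).
tan δ = √(n_x²+n_y²)/n_z = 0.417/0.664, so δ = 32.1°.
Dip direction = azimuth of (n_x, n_y) = atan2(0.416, -0.030) = 94°.

true dip 32°, dip direction 095°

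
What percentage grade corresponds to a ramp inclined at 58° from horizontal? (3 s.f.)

160%

grade % = 100 × tan 58° = 100 × 1.6003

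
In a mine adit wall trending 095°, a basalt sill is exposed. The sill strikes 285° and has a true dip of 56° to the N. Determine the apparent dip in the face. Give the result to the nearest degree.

The strike is 285° and the section trends 095°; the acute angle between them is β = 10°.
tan(apparent dip) = tan 56° · sin 10° = 0.2574
α = arctan(0.2574) = 14.44°

14°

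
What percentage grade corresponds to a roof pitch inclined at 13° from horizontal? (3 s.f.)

grade % = 100 × tan 13° = 100 × 0.2309

23.1%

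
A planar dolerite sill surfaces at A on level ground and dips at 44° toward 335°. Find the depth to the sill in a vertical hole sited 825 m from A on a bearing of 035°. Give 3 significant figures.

398 m

The hole lies 60° from the dip direction, so the down-dip offset is 825 × cos 60° = 412.50 m.
Depth = down-dip offset × tan(dip) = 412.50 × tan 44° = 412.50 × 0.9657
Depth = 398.35 m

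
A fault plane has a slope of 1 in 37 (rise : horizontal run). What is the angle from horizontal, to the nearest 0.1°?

1.5°

tan θ = 1/37 = 0.0270
θ = arctan(0.0270) = 1.55°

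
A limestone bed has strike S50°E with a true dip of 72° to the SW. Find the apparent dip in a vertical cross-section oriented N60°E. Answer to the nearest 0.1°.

70.9°

The section lies 70° from the strike.
tan α = tan 72° × sin 70° = 3.0777 × 0.9397 = 2.8921
apparent dip = arctan 2.8921 = 70.93°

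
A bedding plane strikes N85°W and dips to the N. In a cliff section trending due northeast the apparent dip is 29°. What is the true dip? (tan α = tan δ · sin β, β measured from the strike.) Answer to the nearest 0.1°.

35.9°

β = acute angle between strike N85°W and section due northeast = 50°.
tan(true dip) = tan 29° / sin 50° = 0.7236
true dip = arctan 0.7236 = 35.89°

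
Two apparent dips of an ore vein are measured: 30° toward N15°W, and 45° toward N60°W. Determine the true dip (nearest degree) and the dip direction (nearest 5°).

The two traces are lines in the plane: v₁ = (sin 345°·cos 30°, cos 345°·cos 30°, −sin 30°), v₂ = (sin 300°·cos 45°, cos 300°·cos 45°, −sin 45°).
The plane normal is n = v₁ × v₂ ∝ (-0.415, 0.148, 0.433).
True dip = arccos(n_z / |n|) = arccos(0.7012) = 45.5°.
The horizontal component of n points toward azimuth atan2(n_x, n_y) = 290°, the dip direction.

true dip 45°, dip direction 290°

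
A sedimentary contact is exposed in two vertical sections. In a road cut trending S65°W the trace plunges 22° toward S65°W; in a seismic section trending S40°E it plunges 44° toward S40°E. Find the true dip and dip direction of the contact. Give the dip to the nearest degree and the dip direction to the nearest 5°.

Represent each trace as a vector plunging at its apparent dip toward its trend (east-north-up frame): v₁ = (-0.840, -0.392, -0.375), v₂ = (0.462, -0.551, -0.695).
The plane normal is n = v₁ × v₂ ∝ (0.066, -0.757, 0.644).
Dip δ = arctan(|n_h|/n_z) = arctan(0.760/0.644) = 49.7°.
The horizontal component of n points toward azimuth atan2(n_x, n_y) = 175°, the dip direction.

true dip 50°, dip direction 175°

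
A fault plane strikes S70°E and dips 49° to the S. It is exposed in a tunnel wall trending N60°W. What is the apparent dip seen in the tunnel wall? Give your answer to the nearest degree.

11°

The strike is S70°E and the section trends N60°W; the acute angle between them is β = 10°.
tan(apparent dip) = tan 49° · sin 10° = 0.1998
α = arctan(0.1998) = 11.30°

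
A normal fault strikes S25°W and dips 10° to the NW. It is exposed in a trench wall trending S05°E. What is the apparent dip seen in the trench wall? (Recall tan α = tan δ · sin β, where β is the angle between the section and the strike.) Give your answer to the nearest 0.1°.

5.0°

The section lies 30° from the strike.
tan(apparent dip) = tan 10° · sin 30° = 0.0882
α = arctan(0.0882) = 5.04°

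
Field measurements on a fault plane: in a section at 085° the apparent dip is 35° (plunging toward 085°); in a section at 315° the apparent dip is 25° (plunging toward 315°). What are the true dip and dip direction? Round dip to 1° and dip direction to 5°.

true dip 54°, dip direction 025°

The two traces are lines in the plane: v₁ = (sin 85°·cos 35°, cos 85°·cos 35°, −sin 35°), v₂ = (sin 315°·cos 25°, cos 315°·cos 25°, −sin 25°).
Cross product v₁ × v₂ gives the pole to the plane: n ∝ (0.337, 0.712, 0.569).
Dip δ = arctan(|n_h|/n_z) = arctan(0.788/0.569) = 54.2°.
Dip direction = azimuth of (n_x, n_y) = atan2(0.337, 0.712) = 25°.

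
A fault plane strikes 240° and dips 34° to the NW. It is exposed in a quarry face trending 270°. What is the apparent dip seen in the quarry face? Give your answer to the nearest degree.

19°

The section lies 30° from the strike.
tan α = tan 34° × sin 30° = 0.6745 × 0.5000 = 0.3373
α = arctan(0.3373) = 18.64°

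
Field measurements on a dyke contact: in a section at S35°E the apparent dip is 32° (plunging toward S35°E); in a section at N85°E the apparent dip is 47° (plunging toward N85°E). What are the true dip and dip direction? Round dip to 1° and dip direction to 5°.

true dip 47°, dip direction 090°

The two traces are lines in the plane: v₁ = (sin 145°·cos 32°, cos 145°·cos 32°, −sin 32°), v₂ = (sin 85°·cos 47°, cos 85°·cos 47°, −sin 47°).
The plane normal is n = v₁ × v₂ ∝ (0.540, -0.004, 0.501).
Dip δ = arctan(|n_h|/n_z) = arctan(0.540/0.501) = 47.1°.
Dip direction = azimuth of (n_x, n_y) = atan2(0.540, -0.004) = 90°.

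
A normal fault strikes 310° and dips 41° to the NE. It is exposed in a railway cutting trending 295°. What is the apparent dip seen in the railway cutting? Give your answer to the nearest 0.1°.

The strike is 310° and the section trends 295°; the acute angle between them is β = 15°.
tan(apparent dip) = tan 41° · sin 15° = 0.2250
α = arctan(0.2250) = 12.68°

12.7°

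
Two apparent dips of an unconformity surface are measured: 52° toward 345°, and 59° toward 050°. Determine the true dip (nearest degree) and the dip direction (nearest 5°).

true dip 61°, dip direction 030°

The two traces are lines in the plane: v₁ = (sin 345°·cos 52°, cos 345°·cos 52°, −sin 52°), v₂ = (sin 50°·cos 59°, cos 50°·cos 59°, −sin 59°).
The plane normal is n = v₁ × v₂ ∝ (0.249, 0.447, 0.287).
True dip = arccos(n_z / |n|) = arccos(0.4894) = 60.7°.
Dip direction = atan2(0.249, 0.447) = 29° (azimuth of n's horizontal projection).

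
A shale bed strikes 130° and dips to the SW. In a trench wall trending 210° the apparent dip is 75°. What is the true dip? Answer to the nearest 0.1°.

75.2°

β = acute angle between strike 130° and section 210° = 80°.
tan(true dip) = tan 75° / sin 80° = 3.7896
true dip = arctan 3.7896 = 75.22°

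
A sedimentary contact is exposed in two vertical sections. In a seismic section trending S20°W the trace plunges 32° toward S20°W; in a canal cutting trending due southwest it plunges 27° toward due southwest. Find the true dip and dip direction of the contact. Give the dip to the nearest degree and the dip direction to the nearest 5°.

true dip 33°, dip direction 190°

Each apparent-dip line lies in the plane. As unit vectors (x east, y north, z up), v₁ plunges 32°→S20°W and v₂ plunges 27°→due southwest.
The plane normal is n = v₁ × v₂ ∝ (-0.028, -0.202, 0.319).
Dip δ = arctan(|n_h|/n_z) = arctan(0.204/0.319) = 32.6°.
Dip direction = azimuth of (n_x, n_y) = atan2(-0.028, -0.202) = 188°.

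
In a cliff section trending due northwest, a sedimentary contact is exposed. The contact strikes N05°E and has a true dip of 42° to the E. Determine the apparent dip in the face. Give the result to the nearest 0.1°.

34.6°

The section lies 50° from the strike.
tan(apparent dip) = tan 42° · sin 50° = 0.6897
apparent dip = arctan 0.6897 = 34.60°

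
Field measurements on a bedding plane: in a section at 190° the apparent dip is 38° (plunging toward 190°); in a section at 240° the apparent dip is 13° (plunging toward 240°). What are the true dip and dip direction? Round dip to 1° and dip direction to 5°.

Each apparent-dip line lies in the plane. As unit vectors (x east, y north, z up), v₁ plunges 38°→190° and v₂ plunges 13°→240°.
Cross product v₁ × v₂ gives the pole to the plane: n ∝ (0.125, -0.489, 0.588).
tan δ = √(n_x²+n_y²)/n_z = 0.505/0.588, so δ = 40.6°.
Dip direction = atan2(0.125, -0.489) = 166° (azimuth of n's horizontal projection).

true dip 41°, dip direction 165°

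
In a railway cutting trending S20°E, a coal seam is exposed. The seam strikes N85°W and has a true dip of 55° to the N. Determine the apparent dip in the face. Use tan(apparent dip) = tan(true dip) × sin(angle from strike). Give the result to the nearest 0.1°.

52.3°

Angle between strike (N85°W) and section (S20°E): β = 65°.
tan α = tan 55° × sin 65° = 1.4281 × 0.9063 = 1.2943
α = arctan(1.2943) = 52.31°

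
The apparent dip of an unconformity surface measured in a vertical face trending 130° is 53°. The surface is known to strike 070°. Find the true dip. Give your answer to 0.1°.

56.9°

β = acute angle between strike 070° and section 130° = 60°.
tan δ = tan α / sin β = tan 53° / sin 60° = 1.3270 / 0.8660 = 1.5323
true dip = arctan 1.5323 = 56.87°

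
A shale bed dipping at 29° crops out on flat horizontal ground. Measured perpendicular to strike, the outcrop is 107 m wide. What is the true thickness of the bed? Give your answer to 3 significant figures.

True thickness t = w · sin(dip) = 107 × sin 29°
t = 107 × 0.4848 = 51.875 m

51.9 m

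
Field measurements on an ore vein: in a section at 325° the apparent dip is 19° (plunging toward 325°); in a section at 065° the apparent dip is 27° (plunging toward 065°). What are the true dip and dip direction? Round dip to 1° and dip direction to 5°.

true dip 34°, dip direction 025°

Represent each trace as a vector plunging at its apparent dip toward its trend (east-north-up frame): v₁ = (-0.542, 0.775, -0.326), v₂ = (0.808, 0.377, -0.454).
n = v₁ × v₂ = (0.229, 0.509, 0.830) (taken with n_z > 0).
True dip = arccos(n_z / |n|) = arccos(0.8297) = 33.9°.
The horizontal component of n points toward azimuth atan2(n_x, n_y) = 24°, the dip direction.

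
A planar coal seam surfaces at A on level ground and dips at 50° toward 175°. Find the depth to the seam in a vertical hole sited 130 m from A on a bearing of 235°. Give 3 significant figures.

77.5 m

The hole lies 60° from the dip direction, so the down-dip offset is 130 × cos 60° = 65.00 m.
Depth = down-dip offset × tan(dip) = 65.00 × tan 50° = 65.00 × 1.1918
Depth = 77.46 m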